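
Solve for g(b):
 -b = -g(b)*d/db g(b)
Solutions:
 g(b) = -sqrt(C1 + b^2)
 g(b) = sqrt(C1 + b^2)


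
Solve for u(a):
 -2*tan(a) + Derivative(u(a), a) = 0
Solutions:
 u(a) = C1 - 2*log(cos(a))


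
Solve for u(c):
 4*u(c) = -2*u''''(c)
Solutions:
 u(c) = (C1*sin(2^(3/4)*c/2) + C2*cos(2^(3/4)*c/2))*exp(-2^(3/4)*c/2) + (C3*sin(2^(3/4)*c/2) + C4*cos(2^(3/4)*c/2))*exp(2^(3/4)*c/2)


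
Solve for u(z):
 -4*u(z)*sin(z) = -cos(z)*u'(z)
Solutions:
 u(z) = C1/cos(z)^4


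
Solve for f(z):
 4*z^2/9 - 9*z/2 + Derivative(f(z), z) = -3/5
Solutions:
 f(z) = C1 - 4*z^3/27 + 9*z^2/4 - 3*z/5


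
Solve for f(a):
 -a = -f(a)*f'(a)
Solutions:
 f(a) = -sqrt(C1 + a^2)
 f(a) = sqrt(C1 + a^2)


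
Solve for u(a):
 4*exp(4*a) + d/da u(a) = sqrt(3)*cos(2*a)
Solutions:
 u(a) = C1 - exp(4*a) + sqrt(3)*sin(2*a)/2


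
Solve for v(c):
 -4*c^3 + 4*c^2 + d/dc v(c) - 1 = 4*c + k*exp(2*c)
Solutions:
 v(c) = C1 + c^4 - 4*c^3/3 + 2*c^2 + c + k*exp(2*c)/2


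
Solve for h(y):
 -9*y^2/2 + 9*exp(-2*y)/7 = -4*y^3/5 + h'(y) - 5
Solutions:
 h(y) = C1 + y^4/5 - 3*y^3/2 + 5*y - 9*exp(-2*y)/14


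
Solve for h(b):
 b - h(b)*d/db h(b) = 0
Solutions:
 h(b) = -sqrt(C1 + b^2)
 h(b) = sqrt(C1 + b^2)


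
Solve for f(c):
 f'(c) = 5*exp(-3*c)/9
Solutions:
 f(c) = C1 - 5*exp(-3*c)/27


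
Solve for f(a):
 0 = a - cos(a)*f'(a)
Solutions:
 f(a) = C1 + Integral(a/cos(a), a)


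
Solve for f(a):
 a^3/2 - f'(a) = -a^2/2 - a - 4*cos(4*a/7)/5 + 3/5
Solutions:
 f(a) = C1 + a^4/8 + a^3/6 + a^2/2 - 3*a/5 + 7*sin(4*a/7)/5


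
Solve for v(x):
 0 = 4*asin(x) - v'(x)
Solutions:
 v(x) = C1 + 4*x*asin(x) + 4*sqrt(1 - x^2)


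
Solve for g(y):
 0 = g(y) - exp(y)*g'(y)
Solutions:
 g(y) = C1*exp(-exp(-y))


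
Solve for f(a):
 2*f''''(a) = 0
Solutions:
 f(a) = C1 + C2*a + C3*a^2 + C4*a^3


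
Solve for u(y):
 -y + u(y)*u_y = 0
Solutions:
 u(y) = -sqrt(C1 + y^2)
 u(y) = sqrt(C1 + y^2)


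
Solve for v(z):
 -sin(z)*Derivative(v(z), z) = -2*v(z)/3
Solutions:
 v(z) = C1*(cos(z) - 1)^(1/3)/(cos(z) + 1)^(1/3)


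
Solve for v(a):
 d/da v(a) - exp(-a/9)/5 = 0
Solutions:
 v(a) = C1 - 9*exp(-a/9)/5


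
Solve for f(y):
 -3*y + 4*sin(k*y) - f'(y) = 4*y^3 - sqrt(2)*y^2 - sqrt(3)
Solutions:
 f(y) = C1 - y^4 + sqrt(2)*y^3/3 - 3*y^2/2 + sqrt(3)*y - 4*cos(k*y)/k


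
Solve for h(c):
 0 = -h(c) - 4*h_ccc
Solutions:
 h(c) = C3*exp(-2^(1/3)*c/2) + (C1*sin(2^(1/3)*sqrt(3)*c/4) + C2*cos(2^(1/3)*sqrt(3)*c/4))*exp(2^(1/3)*c/4)


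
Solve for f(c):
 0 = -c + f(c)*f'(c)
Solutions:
 f(c) = -sqrt(C1 + c^2)
 f(c) = sqrt(C1 + c^2)


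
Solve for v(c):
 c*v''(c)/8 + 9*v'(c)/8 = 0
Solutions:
 v(c) = C1 + C2/c^8


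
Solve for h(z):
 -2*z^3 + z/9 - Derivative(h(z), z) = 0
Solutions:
 h(z) = C1 - z^4/2 + z^2/18


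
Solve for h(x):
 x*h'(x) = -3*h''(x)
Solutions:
 h(x) = C1 + C2*erf(sqrt(6)*x/6)


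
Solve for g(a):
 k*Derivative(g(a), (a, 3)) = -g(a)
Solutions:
 g(a) = C1*exp(a*(-1/k)^(1/3)) + C2*exp(a*(-1/k)^(1/3)*(-1 + sqrt(3)*I)/2) + C3*exp(-a*(-1/k)^(1/3)*(1 + sqrt(3)*I)/2)


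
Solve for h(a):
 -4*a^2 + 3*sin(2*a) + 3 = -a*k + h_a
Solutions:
 h(a) = C1 - 4*a^3/3 + a^2*k/2 + 3*a - 3*cos(2*a)/2


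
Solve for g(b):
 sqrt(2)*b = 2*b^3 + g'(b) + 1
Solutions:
 g(b) = C1 - b^4/2 + sqrt(2)*b^2/2 - b


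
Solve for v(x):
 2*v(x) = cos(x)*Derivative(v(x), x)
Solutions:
 v(x) = C1*(sin(x) + 1)/(sin(x) - 1)


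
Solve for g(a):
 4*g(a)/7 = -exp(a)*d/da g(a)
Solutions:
 g(a) = C1*exp(4*exp(-a)/7)


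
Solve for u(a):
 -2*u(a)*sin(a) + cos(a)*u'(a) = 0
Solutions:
 u(a) = C1/cos(a)^2


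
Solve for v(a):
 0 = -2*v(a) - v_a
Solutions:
 v(a) = C1*exp(-2*a)


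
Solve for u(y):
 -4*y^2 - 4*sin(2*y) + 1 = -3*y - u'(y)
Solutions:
 u(y) = C1 + 4*y^3/3 - 3*y^2/2 - y - 2*cos(2*y)


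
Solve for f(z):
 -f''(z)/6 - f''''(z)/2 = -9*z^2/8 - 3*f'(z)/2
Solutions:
 f(z) = C1 + C2*exp(-2^(1/3)*z*(-2/(81 + sqrt(6565))^(1/3) + 2^(1/3)*(81 + sqrt(6565))^(1/3))/12)*sin(2^(1/3)*sqrt(3)*z*(2/(81 + sqrt(6565))^(1/3) + 2^(1/3)*(81 + sqrt(6565))^(1/3))/12) + C3*exp(-2^(1/3)*z*(-2/(81 + sqrt(6565))^(1/3) + 2^(1/3)*(81 + sqrt(6565))^(1/3))/12)*cos(2^(1/3)*sqrt(3)*z*(2/(81 + sqrt(6565))^(1/3) + 2^(1/3)*(81 + sqrt(6565))^(1/3))/12) + C4*exp(2^(1/3)*z*(-2/(81 + sqrt(6565))^(1/3) + 2^(1/3)*(81 + sqrt(6565))^(1/3))/6) - z^3/4 - z^2/12 - z/54


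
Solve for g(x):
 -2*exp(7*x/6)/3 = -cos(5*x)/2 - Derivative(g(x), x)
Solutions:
 g(x) = C1 + 4*exp(7*x/6)/7 - sin(5*x)/10


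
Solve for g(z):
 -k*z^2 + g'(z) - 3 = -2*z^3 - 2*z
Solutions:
 g(z) = C1 + k*z^3/3 - z^4/2 - z^2 + 3*z


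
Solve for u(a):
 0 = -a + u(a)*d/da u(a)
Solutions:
 u(a) = -sqrt(C1 + a^2)
 u(a) = sqrt(C1 + a^2)


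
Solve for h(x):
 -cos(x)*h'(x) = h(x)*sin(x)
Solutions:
 h(x) = C1*cos(x)


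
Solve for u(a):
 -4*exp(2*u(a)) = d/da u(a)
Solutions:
 u(a) = log(-sqrt(-1/(C1 - 4*a))) - log(2)/2
 u(a) = log(-1/(C1 - 4*a))/2 - log(2)/2


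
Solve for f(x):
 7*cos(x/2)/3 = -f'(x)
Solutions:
 f(x) = C1 - 14*sin(x/2)/3


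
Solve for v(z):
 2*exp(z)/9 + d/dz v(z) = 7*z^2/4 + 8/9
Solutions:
 v(z) = C1 + 7*z^3/12 + 8*z/9 - 2*exp(z)/9


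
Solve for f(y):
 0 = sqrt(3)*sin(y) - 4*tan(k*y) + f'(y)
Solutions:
 f(y) = C1 + 4*Piecewise((-log(cos(k*y))/k, Ne(k, 0)), (0, True)) + sqrt(3)*cos(y)


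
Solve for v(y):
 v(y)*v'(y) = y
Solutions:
 v(y) = -sqrt(C1 + y^2)
 v(y) = sqrt(C1 + y^2)


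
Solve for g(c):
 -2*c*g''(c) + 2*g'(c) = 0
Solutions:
 g(c) = C1 + C2*c^2


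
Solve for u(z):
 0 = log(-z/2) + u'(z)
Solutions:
 u(z) = C1 - z*log(-z) + z*(log(2) + 1)


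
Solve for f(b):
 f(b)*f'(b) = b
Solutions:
 f(b) = -sqrt(C1 + b^2)
 f(b) = sqrt(C1 + b^2)


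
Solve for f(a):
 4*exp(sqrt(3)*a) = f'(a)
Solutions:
 f(a) = C1 + 4*sqrt(3)*exp(sqrt(3)*a)/3


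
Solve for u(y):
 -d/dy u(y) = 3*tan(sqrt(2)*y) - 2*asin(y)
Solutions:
 u(y) = C1 + 2*y*asin(y) + 2*sqrt(1 - y^2) + 3*sqrt(2)*log(cos(sqrt(2)*y))/2


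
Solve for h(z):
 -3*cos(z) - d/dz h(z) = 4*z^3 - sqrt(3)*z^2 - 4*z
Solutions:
 h(z) = C1 - z^4 + sqrt(3)*z^3/3 + 2*z^2 - 3*sin(z)


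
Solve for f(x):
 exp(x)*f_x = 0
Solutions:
 f(x) = C1


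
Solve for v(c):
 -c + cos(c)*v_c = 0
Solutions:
 v(c) = C1 + Integral(c/cos(c), c)


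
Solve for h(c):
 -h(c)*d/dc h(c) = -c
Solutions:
 h(c) = -sqrt(C1 + c^2)
 h(c) = sqrt(C1 + c^2)


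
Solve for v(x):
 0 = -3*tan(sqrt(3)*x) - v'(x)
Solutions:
 v(x) = C1 + sqrt(3)*log(cos(sqrt(3)*x))


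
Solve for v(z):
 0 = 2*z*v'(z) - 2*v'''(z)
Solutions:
 v(z) = C1 + Integral(C2*airyai(z) + C3*airybi(z), z)


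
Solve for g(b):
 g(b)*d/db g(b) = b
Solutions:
 g(b) = -sqrt(C1 + b^2)
 g(b) = sqrt(C1 + b^2)


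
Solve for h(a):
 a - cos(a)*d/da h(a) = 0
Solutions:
 h(a) = C1 + Integral(a/cos(a), a)


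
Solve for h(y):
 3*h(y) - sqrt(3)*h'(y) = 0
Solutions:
 h(y) = C1*exp(sqrt(3)*y)


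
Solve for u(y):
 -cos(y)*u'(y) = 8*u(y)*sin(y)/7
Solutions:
 u(y) = C1*cos(y)^(8/7)


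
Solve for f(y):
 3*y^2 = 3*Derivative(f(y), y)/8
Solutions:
 f(y) = C1 + 8*y^3/3


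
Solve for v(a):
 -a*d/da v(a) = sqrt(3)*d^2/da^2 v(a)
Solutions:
 v(a) = C1 + C2*erf(sqrt(2)*3^(3/4)*a/6)


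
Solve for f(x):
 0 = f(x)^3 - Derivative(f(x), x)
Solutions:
 f(x) = -sqrt(2)*sqrt(-1/(C1 + x))/2
 f(x) = sqrt(2)*sqrt(-1/(C1 + x))/2


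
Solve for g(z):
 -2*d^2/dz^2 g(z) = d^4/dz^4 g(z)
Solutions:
 g(z) = C1 + C2*z + C3*sin(sqrt(2)*z) + C4*cos(sqrt(2)*z)


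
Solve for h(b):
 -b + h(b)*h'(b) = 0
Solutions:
 h(b) = -sqrt(C1 + b^2)
 h(b) = sqrt(C1 + b^2)


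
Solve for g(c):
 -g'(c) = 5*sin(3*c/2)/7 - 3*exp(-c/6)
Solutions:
 g(c) = C1 + 10*cos(3*c/2)/21 - 18*exp(-c/6)


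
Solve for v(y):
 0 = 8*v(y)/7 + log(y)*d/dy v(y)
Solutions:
 v(y) = C1*exp(-8*li(y)/7)


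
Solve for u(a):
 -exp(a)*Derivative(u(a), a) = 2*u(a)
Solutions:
 u(a) = C1*exp(2*exp(-a))


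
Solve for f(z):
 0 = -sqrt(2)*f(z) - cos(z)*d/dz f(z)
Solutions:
 f(z) = C1*(sin(z) - 1)^(sqrt(2)/2)/(sin(z) + 1)^(sqrt(2)/2)


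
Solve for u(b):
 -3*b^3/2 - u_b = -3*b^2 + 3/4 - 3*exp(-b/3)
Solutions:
 u(b) = C1 - 3*b^4/8 + b^3 - 3*b/4 - 9*exp(-b/3)


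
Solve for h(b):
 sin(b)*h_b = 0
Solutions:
 h(b) = C1


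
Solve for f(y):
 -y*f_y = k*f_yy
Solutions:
 f(y) = C1 + C2*sqrt(k)*erf(sqrt(2)*y*sqrt(1/k)/2)


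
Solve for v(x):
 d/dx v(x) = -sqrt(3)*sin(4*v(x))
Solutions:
 v(x) = -acos((-C1 - exp(8*sqrt(3)*x))/(C1 - exp(8*sqrt(3)*x)))/4 + pi/2
 v(x) = acos((-C1 - exp(8*sqrt(3)*x))/(C1 - exp(8*sqrt(3)*x)))/4


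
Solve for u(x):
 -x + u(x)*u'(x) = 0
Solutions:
 u(x) = -sqrt(C1 + x^2)
 u(x) = sqrt(C1 + x^2)


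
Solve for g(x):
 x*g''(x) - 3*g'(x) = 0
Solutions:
 g(x) = C1 + C2*x^4


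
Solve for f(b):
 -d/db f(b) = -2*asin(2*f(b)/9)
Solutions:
 Integral(1/asin(2*_y/9), (_y, f(b))) = C1 + 2*b


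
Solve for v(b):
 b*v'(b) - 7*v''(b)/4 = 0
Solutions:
 v(b) = C1 + C2*erfi(sqrt(14)*b/7)


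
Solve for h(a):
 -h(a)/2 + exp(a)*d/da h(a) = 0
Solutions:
 h(a) = C1*exp(-exp(-a)/2)


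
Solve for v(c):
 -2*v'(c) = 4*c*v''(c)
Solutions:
 v(c) = C1 + C2*sqrt(c)


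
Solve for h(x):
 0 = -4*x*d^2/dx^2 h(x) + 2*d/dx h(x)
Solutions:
 h(x) = C1 + C2*x^(3/2)


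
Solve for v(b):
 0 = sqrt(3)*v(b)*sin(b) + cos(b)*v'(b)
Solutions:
 v(b) = C1*cos(b)^(sqrt(3))


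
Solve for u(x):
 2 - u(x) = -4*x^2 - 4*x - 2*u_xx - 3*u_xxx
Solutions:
 u(x) = C1*exp(-x*(8*2^(1/3)/(9*sqrt(633) + 227)^(1/3) + 8 + 2^(2/3)*(9*sqrt(633) + 227)^(1/3))/36)*sin(2^(1/3)*sqrt(3)*x*(-2^(1/3)*(9*sqrt(633) + 227)^(1/3) + 8/(9*sqrt(633) + 227)^(1/3))/36) + C2*exp(-x*(8*2^(1/3)/(9*sqrt(633) + 227)^(1/3) + 8 + 2^(2/3)*(9*sqrt(633) + 227)^(1/3))/36)*cos(2^(1/3)*sqrt(3)*x*(-2^(1/3)*(9*sqrt(633) + 227)^(1/3) + 8/(9*sqrt(633) + 227)^(1/3))/36) + C3*exp(x*(-4 + 8*2^(1/3)/(9*sqrt(633) + 227)^(1/3) + 2^(2/3)*(9*sqrt(633) + 227)^(1/3))/18) + 4*x^2 + 4*x + 18


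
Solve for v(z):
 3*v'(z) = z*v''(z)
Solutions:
 v(z) = C1 + C2*z^4


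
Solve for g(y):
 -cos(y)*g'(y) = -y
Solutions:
 g(y) = C1 + Integral(y/cos(y), y)


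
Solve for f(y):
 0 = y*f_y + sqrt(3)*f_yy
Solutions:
 f(y) = C1 + C2*erf(sqrt(2)*3^(3/4)*y/6)


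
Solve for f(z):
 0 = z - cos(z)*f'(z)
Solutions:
 f(z) = C1 + Integral(z/cos(z), z)


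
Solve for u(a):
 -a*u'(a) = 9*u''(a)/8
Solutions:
 u(a) = C1 + C2*erf(2*a/3)


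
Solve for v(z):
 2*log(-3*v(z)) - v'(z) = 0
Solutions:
 -Integral(1/(log(-_y) + log(3)), (_y, v(z)))/2 = C1 - z


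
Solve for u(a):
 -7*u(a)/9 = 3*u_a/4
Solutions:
 u(a) = C1*exp(-28*a/27)


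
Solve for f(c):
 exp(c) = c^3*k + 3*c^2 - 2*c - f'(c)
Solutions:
 f(c) = C1 + c^4*k/4 + c^3 - c^2 - exp(c)


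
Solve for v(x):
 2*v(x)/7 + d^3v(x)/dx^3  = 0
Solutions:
 v(x) = C3*exp(-2^(1/3)*7^(2/3)*x/7) + (C1*sin(2^(1/3)*sqrt(3)*7^(2/3)*x/14) + C2*cos(2^(1/3)*sqrt(3)*7^(2/3)*x/14))*exp(2^(1/3)*7^(2/3)*x/14)


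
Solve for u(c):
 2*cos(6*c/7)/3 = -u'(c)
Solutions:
 u(c) = C1 - 7*sin(6*c/7)/9


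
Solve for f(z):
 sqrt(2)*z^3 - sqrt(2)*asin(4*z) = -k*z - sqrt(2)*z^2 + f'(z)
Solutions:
 f(z) = C1 + k*z^2/2 + sqrt(2)*z^4/4 + sqrt(2)*z^3/3 - sqrt(2)*(z*asin(4*z) + sqrt(1 - 16*z^2)/4)


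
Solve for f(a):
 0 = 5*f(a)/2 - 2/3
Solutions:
 f(a) = 4/15


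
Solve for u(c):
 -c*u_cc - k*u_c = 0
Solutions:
 u(c) = C1 + c^(1 - re(k))*(C2*sin(log(c)*Abs(im(k))) + C3*cos(log(c)*im(k)))


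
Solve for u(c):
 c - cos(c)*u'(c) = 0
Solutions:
 u(c) = C1 + Integral(c/cos(c), c)


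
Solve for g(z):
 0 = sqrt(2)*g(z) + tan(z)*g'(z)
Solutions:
 g(z) = C1/sin(z)^(sqrt(2))


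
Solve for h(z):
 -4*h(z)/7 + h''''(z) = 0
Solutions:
 h(z) = C1*exp(-sqrt(2)*7^(3/4)*z/7) + C2*exp(sqrt(2)*7^(3/4)*z/7) + C3*sin(sqrt(2)*7^(3/4)*z/7) + C4*cos(sqrt(2)*7^(3/4)*z/7)


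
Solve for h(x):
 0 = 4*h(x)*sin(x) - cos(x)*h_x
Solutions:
 h(x) = C1/cos(x)^4


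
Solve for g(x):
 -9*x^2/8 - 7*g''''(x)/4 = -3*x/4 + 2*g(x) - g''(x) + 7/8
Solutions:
 g(x) = -9*x^2/16 + 3*x/8 + (C1*sin(14^(3/4)*x*sin(atan(sqrt(13))/2)/7) + C2*cos(14^(3/4)*x*sin(atan(sqrt(13))/2)/7))*exp(-14^(3/4)*x*cos(atan(sqrt(13))/2)/7) + (C3*sin(14^(3/4)*x*sin(atan(sqrt(13))/2)/7) + C4*cos(14^(3/4)*x*sin(atan(sqrt(13))/2)/7))*exp(14^(3/4)*x*cos(atan(sqrt(13))/2)/7) - 1


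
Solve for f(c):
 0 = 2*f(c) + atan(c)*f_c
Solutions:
 f(c) = C1*exp(-2*Integral(1/atan(c), c))


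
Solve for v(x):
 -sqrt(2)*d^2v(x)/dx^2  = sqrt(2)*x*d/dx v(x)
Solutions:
 v(x) = C1 + C2*erf(sqrt(2)*x/2)


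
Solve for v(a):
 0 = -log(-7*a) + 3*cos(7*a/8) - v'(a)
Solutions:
 v(a) = C1 - a*log(-a) - a*log(7) + a + 24*sin(7*a/8)/7


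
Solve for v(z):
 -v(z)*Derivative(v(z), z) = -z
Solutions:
 v(z) = -sqrt(C1 + z^2)
 v(z) = sqrt(C1 + z^2)


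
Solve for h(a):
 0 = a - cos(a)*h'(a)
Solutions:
 h(a) = C1 + Integral(a/cos(a), a)


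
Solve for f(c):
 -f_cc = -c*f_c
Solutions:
 f(c) = C1 + C2*erfi(sqrt(2)*c/2)


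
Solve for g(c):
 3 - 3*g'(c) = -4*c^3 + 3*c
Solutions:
 g(c) = C1 + c^4/3 - c^2/2 + c


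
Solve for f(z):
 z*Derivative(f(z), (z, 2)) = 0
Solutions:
 f(z) = C1 + C2*z


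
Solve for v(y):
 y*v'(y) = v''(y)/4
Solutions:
 v(y) = C1 + C2*erfi(sqrt(2)*y)


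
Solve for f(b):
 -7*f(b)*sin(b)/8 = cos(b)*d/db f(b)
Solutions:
 f(b) = C1*cos(b)^(7/8)


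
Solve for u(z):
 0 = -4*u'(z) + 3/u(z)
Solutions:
 u(z) = -sqrt(C1 + 6*z)/2
 u(z) = sqrt(C1 + 6*z)/2


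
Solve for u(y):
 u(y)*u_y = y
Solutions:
 u(y) = -sqrt(C1 + y^2)
 u(y) = sqrt(C1 + y^2)


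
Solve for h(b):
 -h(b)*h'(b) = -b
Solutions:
 h(b) = -sqrt(C1 + b^2)
 h(b) = sqrt(C1 + b^2)


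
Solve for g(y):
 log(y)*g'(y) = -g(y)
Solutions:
 g(y) = C1*exp(-li(y))


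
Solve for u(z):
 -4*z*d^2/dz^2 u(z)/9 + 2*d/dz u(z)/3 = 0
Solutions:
 u(z) = C1 + C2*z^(5/2)


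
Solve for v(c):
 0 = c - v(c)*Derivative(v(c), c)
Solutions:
 v(c) = -sqrt(C1 + c^2)
 v(c) = sqrt(C1 + c^2)


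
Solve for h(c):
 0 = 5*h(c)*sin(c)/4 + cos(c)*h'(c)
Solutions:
 h(c) = C1*cos(c)^(5/4)


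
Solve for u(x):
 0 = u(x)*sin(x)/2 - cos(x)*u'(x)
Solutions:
 u(x) = C1/sqrt(cos(x))


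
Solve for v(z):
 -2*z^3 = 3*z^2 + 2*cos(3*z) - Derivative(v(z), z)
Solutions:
 v(z) = C1 + z^4/2 + z^3 + 2*sin(3*z)/3


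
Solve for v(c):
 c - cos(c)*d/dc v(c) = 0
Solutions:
 v(c) = C1 + Integral(c/cos(c), c)


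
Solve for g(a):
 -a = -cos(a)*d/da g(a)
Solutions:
 g(a) = C1 + Integral(a/cos(a), a)


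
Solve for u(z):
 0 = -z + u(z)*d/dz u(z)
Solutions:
 u(z) = -sqrt(C1 + z^2)
 u(z) = sqrt(C1 + z^2)


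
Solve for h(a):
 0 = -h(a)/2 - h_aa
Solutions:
 h(a) = C1*sin(sqrt(2)*a/2) + C2*cos(sqrt(2)*a/2)


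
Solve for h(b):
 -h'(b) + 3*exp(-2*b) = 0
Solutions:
 h(b) = C1 - 3*exp(-2*b)/2


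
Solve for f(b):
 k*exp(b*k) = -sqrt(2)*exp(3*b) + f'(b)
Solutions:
 f(b) = C1 + sqrt(2)*exp(3*b)/3 + exp(b*k)


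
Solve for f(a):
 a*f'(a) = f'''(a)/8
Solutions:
 f(a) = C1 + Integral(C2*airyai(2*a) + C3*airybi(2*a), a)


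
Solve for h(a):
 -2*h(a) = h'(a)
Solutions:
 h(a) = C1*exp(-2*a)


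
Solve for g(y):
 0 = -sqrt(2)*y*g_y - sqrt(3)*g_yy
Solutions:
 g(y) = C1 + C2*erf(6^(3/4)*y/6)


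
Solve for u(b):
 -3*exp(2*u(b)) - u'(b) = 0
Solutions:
 u(b) = log(-sqrt(-1/(C1 - 3*b))) - log(2)/2
 u(b) = log(-1/(C1 - 3*b))/2 - log(2)/2


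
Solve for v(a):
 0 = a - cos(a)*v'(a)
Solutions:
 v(a) = C1 + Integral(a/cos(a), a)


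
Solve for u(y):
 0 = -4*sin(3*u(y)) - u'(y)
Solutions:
 u(y) = -acos((-C1 - exp(24*y))/(C1 - exp(24*y)))/3 + 2*pi/3
 u(y) = acos((-C1 - exp(24*y))/(C1 - exp(24*y)))/3


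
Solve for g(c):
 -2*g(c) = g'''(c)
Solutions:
 g(c) = C3*exp(-2^(1/3)*c) + (C1*sin(2^(1/3)*sqrt(3)*c/2) + C2*cos(2^(1/3)*sqrt(3)*c/2))*exp(2^(1/3)*c/2)


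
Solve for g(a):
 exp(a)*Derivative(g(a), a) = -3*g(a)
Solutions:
 g(a) = C1*exp(3*exp(-a))


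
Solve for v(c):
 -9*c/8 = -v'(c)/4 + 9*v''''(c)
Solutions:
 v(c) = C1 + C4*exp(6^(1/3)*c/6) + 9*c^2/4 + (C2*sin(2^(1/3)*3^(5/6)*c/12) + C3*cos(2^(1/3)*3^(5/6)*c/12))*exp(-6^(1/3)*c/12)


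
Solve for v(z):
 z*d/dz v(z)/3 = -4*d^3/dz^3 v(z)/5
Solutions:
 v(z) = C1 + Integral(C2*airyai(-90^(1/3)*z/6) + C3*airybi(-90^(1/3)*z/6), z)


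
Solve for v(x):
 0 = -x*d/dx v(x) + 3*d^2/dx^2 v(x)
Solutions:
 v(x) = C1 + C2*erfi(sqrt(6)*x/6)


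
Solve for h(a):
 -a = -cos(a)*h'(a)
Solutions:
 h(a) = C1 + Integral(a/cos(a), a)


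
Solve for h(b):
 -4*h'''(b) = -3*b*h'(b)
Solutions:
 h(b) = C1 + Integral(C2*airyai(6^(1/3)*b/2) + C3*airybi(6^(1/3)*b/2), b)


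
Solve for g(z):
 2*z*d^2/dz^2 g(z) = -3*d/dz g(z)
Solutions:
 g(z) = C1 + C2/sqrt(z)


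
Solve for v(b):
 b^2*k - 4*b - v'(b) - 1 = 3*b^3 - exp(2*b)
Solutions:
 v(b) = C1 - 3*b^4/4 + b^3*k/3 - 2*b^2 - b + exp(2*b)/2


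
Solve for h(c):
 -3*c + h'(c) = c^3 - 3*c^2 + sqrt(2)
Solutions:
 h(c) = C1 + c^4/4 - c^3 + 3*c^2/2 + sqrt(2)*c


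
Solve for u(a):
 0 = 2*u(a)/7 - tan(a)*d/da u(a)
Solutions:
 u(a) = C1*sin(a)^(2/7)


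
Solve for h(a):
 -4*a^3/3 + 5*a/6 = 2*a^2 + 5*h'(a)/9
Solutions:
 h(a) = C1 - 3*a^4/5 - 6*a^3/5 + 3*a^2/4


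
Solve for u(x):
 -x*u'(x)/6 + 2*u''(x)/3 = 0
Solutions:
 u(x) = C1 + C2*erfi(sqrt(2)*x/4)


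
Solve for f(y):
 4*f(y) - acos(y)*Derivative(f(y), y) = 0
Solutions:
 f(y) = C1*exp(4*Integral(1/acos(y), y))


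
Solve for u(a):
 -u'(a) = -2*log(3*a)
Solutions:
 u(a) = C1 + 2*a*log(a) - 2*a + a*log(9)


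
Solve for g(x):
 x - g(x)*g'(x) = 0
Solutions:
 g(x) = -sqrt(C1 + x^2)
 g(x) = sqrt(C1 + x^2)


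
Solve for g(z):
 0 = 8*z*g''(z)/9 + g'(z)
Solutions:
 g(z) = C1 + C2/z^(1/8)


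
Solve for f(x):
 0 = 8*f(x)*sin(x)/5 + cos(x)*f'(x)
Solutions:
 f(x) = C1*cos(x)^(8/5)


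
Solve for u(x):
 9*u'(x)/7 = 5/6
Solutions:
 u(x) = C1 + 35*x/54


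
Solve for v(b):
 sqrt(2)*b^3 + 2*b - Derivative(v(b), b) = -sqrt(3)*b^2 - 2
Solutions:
 v(b) = C1 + sqrt(2)*b^4/4 + sqrt(3)*b^3/3 + b^2 + 2*b


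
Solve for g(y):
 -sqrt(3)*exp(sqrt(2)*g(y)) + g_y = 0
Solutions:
 g(y) = sqrt(2)*(2*log(-1/(C1 + sqrt(3)*y)) - log(2))/4


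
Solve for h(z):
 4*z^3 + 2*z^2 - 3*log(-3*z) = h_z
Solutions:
 h(z) = C1 + z^4 + 2*z^3/3 - 3*z*log(-z) + 3*z*(1 - log(3))


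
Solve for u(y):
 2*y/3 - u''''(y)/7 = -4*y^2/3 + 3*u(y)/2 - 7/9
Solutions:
 u(y) = 8*y^2/9 + 4*y/9 + (C1*sin(42^(1/4)*y/2) + C2*cos(42^(1/4)*y/2))*exp(-42^(1/4)*y/2) + (C3*sin(42^(1/4)*y/2) + C4*cos(42^(1/4)*y/2))*exp(42^(1/4)*y/2) + 14/27


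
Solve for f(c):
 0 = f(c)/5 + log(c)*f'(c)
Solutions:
 f(c) = C1*exp(-li(c)/5)


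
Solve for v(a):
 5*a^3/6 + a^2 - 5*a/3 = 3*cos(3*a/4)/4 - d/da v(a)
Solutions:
 v(a) = C1 - 5*a^4/24 - a^3/3 + 5*a^2/6 + sin(3*a/4)


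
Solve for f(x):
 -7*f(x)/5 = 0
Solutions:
 f(x) = 0


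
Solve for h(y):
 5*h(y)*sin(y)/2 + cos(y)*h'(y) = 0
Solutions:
 h(y) = C1*cos(y)^(5/2)


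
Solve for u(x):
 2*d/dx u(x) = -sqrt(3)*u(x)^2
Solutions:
 u(x) = 2/(C1 + sqrt(3)*x)


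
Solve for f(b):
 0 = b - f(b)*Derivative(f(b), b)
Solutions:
 f(b) = -sqrt(C1 + b^2)
 f(b) = sqrt(C1 + b^2)


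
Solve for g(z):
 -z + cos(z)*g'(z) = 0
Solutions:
 g(z) = C1 + Integral(z/cos(z), z)


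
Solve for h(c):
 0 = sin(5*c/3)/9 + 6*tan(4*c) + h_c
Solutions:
 h(c) = C1 + 3*log(cos(4*c))/2 + cos(5*c/3)/15


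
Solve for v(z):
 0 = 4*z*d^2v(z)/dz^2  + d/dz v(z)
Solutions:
 v(z) = C1 + C2*z^(3/4)


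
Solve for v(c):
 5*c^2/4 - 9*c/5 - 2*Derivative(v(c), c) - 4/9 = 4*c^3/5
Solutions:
 v(c) = C1 - c^4/10 + 5*c^3/24 - 9*c^2/20 - 2*c/9


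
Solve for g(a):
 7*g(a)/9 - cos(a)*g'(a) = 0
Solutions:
 g(a) = C1*(sin(a) + 1)^(7/18)/(sin(a) - 1)^(7/18)


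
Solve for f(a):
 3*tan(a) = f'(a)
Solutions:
 f(a) = C1 - 3*log(cos(a))


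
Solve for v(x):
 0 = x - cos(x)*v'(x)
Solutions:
 v(x) = C1 + Integral(x/cos(x), x)


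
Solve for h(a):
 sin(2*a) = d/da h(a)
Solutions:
 h(a) = C1 - cos(2*a)/2


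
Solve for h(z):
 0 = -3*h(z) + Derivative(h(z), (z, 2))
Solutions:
 h(z) = C1*exp(-sqrt(3)*z) + C2*exp(sqrt(3)*z)


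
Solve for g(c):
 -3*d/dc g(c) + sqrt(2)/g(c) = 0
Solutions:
 g(c) = -sqrt(C1 + 6*sqrt(2)*c)/3
 g(c) = sqrt(C1 + 6*sqrt(2)*c)/3


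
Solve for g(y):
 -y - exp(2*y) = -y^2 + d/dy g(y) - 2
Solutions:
 g(y) = C1 + y^3/3 - y^2/2 + 2*y - exp(2*y)/2


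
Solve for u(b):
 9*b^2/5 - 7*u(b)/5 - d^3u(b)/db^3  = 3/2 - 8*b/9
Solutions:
 u(b) = C3*exp(-5^(2/3)*7^(1/3)*b/5) + 9*b^2/7 + 40*b/63 + (C1*sin(sqrt(3)*5^(2/3)*7^(1/3)*b/10) + C2*cos(sqrt(3)*5^(2/3)*7^(1/3)*b/10))*exp(5^(2/3)*7^(1/3)*b/10) - 15/14


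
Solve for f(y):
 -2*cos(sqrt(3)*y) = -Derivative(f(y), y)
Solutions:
 f(y) = C1 + 2*sqrt(3)*sin(sqrt(3)*y)/3


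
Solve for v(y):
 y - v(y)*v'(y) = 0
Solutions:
 v(y) = -sqrt(C1 + y^2)
 v(y) = sqrt(C1 + y^2)


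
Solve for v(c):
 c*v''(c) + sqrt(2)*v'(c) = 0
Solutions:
 v(c) = C1 + C2*c^(1 - sqrt(2))


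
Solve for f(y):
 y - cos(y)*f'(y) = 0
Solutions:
 f(y) = C1 + Integral(y/cos(y), y)


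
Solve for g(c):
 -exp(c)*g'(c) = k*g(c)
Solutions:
 g(c) = C1*exp(k*exp(-c))


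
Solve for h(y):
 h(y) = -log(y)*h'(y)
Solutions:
 h(y) = C1*exp(-li(y))


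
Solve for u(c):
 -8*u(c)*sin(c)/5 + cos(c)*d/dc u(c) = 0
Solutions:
 u(c) = C1/cos(c)^(8/5)


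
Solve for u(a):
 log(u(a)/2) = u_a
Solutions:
 Integral(1/(-log(_y) + log(2)), (_y, u(a))) = C1 - a


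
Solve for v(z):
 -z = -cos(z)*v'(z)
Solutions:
 v(z) = C1 + Integral(z/cos(z), z)


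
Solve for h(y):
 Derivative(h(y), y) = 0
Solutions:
 h(y) = C1


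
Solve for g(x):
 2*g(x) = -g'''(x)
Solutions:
 g(x) = C3*exp(-2^(1/3)*x) + (C1*sin(2^(1/3)*sqrt(3)*x/2) + C2*cos(2^(1/3)*sqrt(3)*x/2))*exp(2^(1/3)*x/2)


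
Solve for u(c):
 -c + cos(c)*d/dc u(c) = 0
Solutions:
 u(c) = C1 + Integral(c/cos(c), c)


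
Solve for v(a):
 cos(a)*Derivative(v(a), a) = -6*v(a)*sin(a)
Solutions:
 v(a) = C1*cos(a)^6


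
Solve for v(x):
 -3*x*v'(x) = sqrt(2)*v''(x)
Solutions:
 v(x) = C1 + C2*erf(2^(1/4)*sqrt(3)*x/2)


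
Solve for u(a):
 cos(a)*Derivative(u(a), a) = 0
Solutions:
 u(a) = C1


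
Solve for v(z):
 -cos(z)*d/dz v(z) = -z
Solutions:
 v(z) = C1 + Integral(z/cos(z), z)


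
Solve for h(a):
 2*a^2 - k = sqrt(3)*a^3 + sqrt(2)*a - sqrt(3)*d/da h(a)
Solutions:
 h(a) = C1 + a^4/4 - 2*sqrt(3)*a^3/9 + sqrt(6)*a^2/6 + sqrt(3)*a*k/3


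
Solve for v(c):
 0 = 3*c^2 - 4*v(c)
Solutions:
 v(c) = 3*c^2/4


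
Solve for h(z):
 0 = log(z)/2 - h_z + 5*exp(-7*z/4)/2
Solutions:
 h(z) = C1 + z*log(z)/2 - z/2 - 10*exp(-7*z/4)/7


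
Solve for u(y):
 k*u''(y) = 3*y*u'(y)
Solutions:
 u(y) = C1 + C2*erf(sqrt(6)*y*sqrt(-1/k)/2)/sqrt(-1/k)


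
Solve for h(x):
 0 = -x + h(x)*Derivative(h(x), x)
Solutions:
 h(x) = -sqrt(C1 + x^2)
 h(x) = sqrt(C1 + x^2)


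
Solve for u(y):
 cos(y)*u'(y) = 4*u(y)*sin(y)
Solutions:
 u(y) = C1/cos(y)^4


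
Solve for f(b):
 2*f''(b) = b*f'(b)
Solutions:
 f(b) = C1 + C2*erfi(b/2)


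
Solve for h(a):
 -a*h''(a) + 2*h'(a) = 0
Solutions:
 h(a) = C1 + C2*a^3


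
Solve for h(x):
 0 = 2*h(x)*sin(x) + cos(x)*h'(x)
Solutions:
 h(x) = C1*cos(x)^2


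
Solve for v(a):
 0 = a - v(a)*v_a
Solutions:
 v(a) = -sqrt(C1 + a^2)
 v(a) = sqrt(C1 + a^2)


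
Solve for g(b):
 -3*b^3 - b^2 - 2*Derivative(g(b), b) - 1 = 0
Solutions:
 g(b) = C1 - 3*b^4/8 - b^3/6 - b/2


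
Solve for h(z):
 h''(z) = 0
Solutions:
 h(z) = C1 + C2*z


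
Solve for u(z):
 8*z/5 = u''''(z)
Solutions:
 u(z) = C1 + C2*z + C3*z^2 + C4*z^3 + z^5/75


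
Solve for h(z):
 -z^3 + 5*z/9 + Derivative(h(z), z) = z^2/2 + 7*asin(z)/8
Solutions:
 h(z) = C1 + z^4/4 + z^3/6 - 5*z^2/18 + 7*z*asin(z)/8 + 7*sqrt(1 - z^2)/8


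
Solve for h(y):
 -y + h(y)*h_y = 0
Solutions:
 h(y) = -sqrt(C1 + y^2)
 h(y) = sqrt(C1 + y^2)


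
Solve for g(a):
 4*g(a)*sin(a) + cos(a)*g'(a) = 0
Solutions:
 g(a) = C1*cos(a)^4


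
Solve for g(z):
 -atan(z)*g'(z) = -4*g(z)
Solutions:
 g(z) = C1*exp(4*Integral(1/atan(z), z))


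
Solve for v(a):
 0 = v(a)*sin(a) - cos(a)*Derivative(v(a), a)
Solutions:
 v(a) = C1/cos(a)


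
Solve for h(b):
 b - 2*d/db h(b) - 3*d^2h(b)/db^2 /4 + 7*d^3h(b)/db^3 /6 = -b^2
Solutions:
 h(b) = C1 + C2*exp(b*(9 - 5*sqrt(57))/28) + C3*exp(b*(9 + 5*sqrt(57))/28) + b^3/6 + b^2/16 + 103*b/192


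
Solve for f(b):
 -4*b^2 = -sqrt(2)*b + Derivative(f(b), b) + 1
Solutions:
 f(b) = C1 - 4*b^3/3 + sqrt(2)*b^2/2 - b


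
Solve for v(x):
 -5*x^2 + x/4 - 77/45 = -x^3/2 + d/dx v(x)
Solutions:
 v(x) = C1 + x^4/8 - 5*x^3/3 + x^2/8 - 77*x/45


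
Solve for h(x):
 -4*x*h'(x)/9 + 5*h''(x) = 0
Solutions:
 h(x) = C1 + C2*erfi(sqrt(10)*x/15)


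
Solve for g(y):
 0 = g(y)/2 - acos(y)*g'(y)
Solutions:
 g(y) = C1*exp(Integral(1/acos(y), y)/2)


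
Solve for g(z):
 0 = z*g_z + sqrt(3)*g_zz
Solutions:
 g(z) = C1 + C2*erf(sqrt(2)*3^(3/4)*z/6)


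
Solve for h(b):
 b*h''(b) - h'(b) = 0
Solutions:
 h(b) = C1 + C2*b^2


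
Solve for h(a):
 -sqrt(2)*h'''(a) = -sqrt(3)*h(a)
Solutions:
 h(a) = C3*exp(2^(5/6)*3^(1/6)*a/2) + (C1*sin(2^(5/6)*3^(2/3)*a/4) + C2*cos(2^(5/6)*3^(2/3)*a/4))*exp(-2^(5/6)*3^(1/6)*a/4)


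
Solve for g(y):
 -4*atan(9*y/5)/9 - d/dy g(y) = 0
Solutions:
 g(y) = C1 - 4*y*atan(9*y/5)/9 + 10*log(81*y^2 + 25)/81


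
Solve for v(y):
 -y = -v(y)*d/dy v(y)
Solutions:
 v(y) = -sqrt(C1 + y^2)
 v(y) = sqrt(C1 + y^2)


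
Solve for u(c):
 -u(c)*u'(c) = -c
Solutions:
 u(c) = -sqrt(C1 + c^2)
 u(c) = sqrt(C1 + c^2)


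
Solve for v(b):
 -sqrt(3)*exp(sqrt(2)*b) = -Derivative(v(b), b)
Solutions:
 v(b) = C1 + sqrt(6)*exp(sqrt(2)*b)/2


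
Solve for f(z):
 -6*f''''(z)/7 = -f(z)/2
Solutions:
 f(z) = C1*exp(-sqrt(2)*3^(3/4)*7^(1/4)*z/6) + C2*exp(sqrt(2)*3^(3/4)*7^(1/4)*z/6) + C3*sin(sqrt(2)*3^(3/4)*7^(1/4)*z/6) + C4*cos(sqrt(2)*3^(3/4)*7^(1/4)*z/6)


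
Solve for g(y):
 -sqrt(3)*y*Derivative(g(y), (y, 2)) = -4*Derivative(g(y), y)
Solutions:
 g(y) = C1 + C2*y^(1 + 4*sqrt(3)/3)


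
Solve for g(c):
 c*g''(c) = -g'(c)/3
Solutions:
 g(c) = C1 + C2*c^(2/3)


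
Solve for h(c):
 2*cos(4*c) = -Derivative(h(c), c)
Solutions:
 h(c) = C1 - sin(4*c)/2


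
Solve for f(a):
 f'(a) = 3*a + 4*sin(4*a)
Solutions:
 f(a) = C1 + 3*a^2/2 - cos(4*a)


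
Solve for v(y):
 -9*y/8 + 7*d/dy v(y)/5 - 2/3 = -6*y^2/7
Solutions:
 v(y) = C1 - 10*y^3/49 + 45*y^2/112 + 10*y/21


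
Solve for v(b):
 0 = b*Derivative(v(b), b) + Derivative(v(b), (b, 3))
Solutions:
 v(b) = C1 + Integral(C2*airyai(-b) + C3*airybi(-b), b)


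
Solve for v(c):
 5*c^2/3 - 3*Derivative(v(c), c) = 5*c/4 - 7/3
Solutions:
 v(c) = C1 + 5*c^3/27 - 5*c^2/24 + 7*c/9


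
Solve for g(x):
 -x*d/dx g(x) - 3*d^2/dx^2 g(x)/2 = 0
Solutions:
 g(x) = C1 + C2*erf(sqrt(3)*x/3)


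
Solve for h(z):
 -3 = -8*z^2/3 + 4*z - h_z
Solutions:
 h(z) = C1 - 8*z^3/9 + 2*z^2 + 3*z


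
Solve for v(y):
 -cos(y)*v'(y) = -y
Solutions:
 v(y) = C1 + Integral(y/cos(y), y)


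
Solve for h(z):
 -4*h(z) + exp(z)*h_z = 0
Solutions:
 h(z) = C1*exp(-4*exp(-z))


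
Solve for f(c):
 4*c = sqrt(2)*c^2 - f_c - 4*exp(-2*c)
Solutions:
 f(c) = C1 + sqrt(2)*c^3/3 - 2*c^2 + 2*exp(-2*c)


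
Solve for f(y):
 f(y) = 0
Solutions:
 f(y) = 0


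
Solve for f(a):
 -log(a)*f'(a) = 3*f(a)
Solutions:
 f(a) = C1*exp(-3*li(a))


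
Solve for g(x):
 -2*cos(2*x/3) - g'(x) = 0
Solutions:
 g(x) = C1 - 3*sin(2*x/3)


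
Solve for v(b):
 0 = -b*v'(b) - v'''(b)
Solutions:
 v(b) = C1 + Integral(C2*airyai(-b) + C3*airybi(-b), b)


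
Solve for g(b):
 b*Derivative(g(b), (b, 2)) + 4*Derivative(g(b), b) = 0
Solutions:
 g(b) = C1 + C2/b^3


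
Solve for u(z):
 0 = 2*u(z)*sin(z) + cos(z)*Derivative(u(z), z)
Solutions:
 u(z) = C1*cos(z)^2


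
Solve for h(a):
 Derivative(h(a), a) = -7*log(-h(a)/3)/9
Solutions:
 9*Integral(1/(log(-_y) - log(3)), (_y, h(a)))/7 = C1 - a


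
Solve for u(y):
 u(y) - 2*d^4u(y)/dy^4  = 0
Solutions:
 u(y) = C1*exp(-2^(3/4)*y/2) + C2*exp(2^(3/4)*y/2) + C3*sin(2^(3/4)*y/2) + C4*cos(2^(3/4)*y/2)


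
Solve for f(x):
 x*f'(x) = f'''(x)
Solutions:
 f(x) = C1 + Integral(C2*airyai(x) + C3*airybi(x), x)


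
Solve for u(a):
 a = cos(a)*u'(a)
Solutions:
 u(a) = C1 + Integral(a/cos(a), a)


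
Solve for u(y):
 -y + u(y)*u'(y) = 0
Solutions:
 u(y) = -sqrt(C1 + y^2)
 u(y) = sqrt(C1 + y^2)


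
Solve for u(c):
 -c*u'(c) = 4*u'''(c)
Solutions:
 u(c) = C1 + Integral(C2*airyai(-2^(1/3)*c/2) + C3*airybi(-2^(1/3)*c/2), c)


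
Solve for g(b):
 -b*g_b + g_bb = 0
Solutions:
 g(b) = C1 + C2*erfi(sqrt(2)*b/2)


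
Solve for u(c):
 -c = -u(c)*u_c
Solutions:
 u(c) = -sqrt(C1 + c^2)
 u(c) = sqrt(C1 + c^2)


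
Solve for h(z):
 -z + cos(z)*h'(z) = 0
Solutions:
 h(z) = C1 + Integral(z/cos(z), z)


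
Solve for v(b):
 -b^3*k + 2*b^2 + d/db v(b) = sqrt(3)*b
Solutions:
 v(b) = C1 + b^4*k/4 - 2*b^3/3 + sqrt(3)*b^2/2


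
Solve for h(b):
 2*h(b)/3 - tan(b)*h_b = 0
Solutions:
 h(b) = C1*sin(b)^(2/3)


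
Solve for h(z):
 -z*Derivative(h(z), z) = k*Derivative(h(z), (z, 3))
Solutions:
 h(z) = C1 + Integral(C2*airyai(z*(-1/k)^(1/3)) + C3*airybi(z*(-1/k)^(1/3)), z)


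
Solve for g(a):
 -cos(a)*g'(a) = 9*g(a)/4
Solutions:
 g(a) = C1*(sin(a) - 1)^(9/8)/(sin(a) + 1)^(9/8)


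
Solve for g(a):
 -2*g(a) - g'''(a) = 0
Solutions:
 g(a) = C3*exp(-2^(1/3)*a) + (C1*sin(2^(1/3)*sqrt(3)*a/2) + C2*cos(2^(1/3)*sqrt(3)*a/2))*exp(2^(1/3)*a/2)


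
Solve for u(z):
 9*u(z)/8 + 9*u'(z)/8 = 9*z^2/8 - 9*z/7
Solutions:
 u(z) = C1*exp(-z) + z^2 - 22*z/7 + 22/7


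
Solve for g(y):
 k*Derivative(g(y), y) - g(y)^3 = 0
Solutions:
 g(y) = -sqrt(2)*sqrt(-k/(C1*k + y))/2
 g(y) = sqrt(2)*sqrt(-k/(C1*k + y))/2


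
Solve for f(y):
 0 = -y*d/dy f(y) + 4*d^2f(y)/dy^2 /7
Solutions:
 f(y) = C1 + C2*erfi(sqrt(14)*y/4)


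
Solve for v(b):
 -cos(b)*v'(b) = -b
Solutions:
 v(b) = C1 + Integral(b/cos(b), b)


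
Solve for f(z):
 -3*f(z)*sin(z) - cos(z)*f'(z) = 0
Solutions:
 f(z) = C1*cos(z)^3


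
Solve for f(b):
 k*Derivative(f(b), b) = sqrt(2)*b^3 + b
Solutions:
 f(b) = C1 + sqrt(2)*b^4/(4*k) + b^2/(2*k)


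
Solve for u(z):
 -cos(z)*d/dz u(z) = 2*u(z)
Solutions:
 u(z) = C1*(sin(z) - 1)/(sin(z) + 1)


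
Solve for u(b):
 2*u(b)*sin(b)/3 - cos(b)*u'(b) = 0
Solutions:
 u(b) = C1/cos(b)^(2/3)


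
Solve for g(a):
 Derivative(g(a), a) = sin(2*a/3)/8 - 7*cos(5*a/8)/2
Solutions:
 g(a) = C1 - 28*sin(5*a/8)/5 - 3*cos(2*a/3)/16


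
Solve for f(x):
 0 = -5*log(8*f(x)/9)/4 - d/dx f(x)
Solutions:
 4*Integral(1/(log(_y) - 2*log(3) + 3*log(2)), (_y, f(x)))/5 = C1 - x


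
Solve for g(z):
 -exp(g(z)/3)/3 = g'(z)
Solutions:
 g(z) = 3*log(1/(C1 + z)) + 6*log(3)


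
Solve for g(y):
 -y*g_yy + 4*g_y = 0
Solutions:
 g(y) = C1 + C2*y^5


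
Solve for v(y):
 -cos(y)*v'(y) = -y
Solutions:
 v(y) = C1 + Integral(y/cos(y), y)


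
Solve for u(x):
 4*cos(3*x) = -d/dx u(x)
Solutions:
 u(x) = C1 - 4*sin(3*x)/3


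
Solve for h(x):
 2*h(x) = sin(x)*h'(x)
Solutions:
 h(x) = C1*(cos(x) - 1)/(cos(x) + 1)


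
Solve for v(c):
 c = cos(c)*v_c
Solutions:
 v(c) = C1 + Integral(c/cos(c), c)


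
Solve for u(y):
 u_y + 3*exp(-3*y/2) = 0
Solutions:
 u(y) = C1 + 2*exp(-3*y/2)


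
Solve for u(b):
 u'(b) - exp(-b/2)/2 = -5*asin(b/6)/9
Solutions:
 u(b) = C1 - 5*b*asin(b/6)/9 - 5*sqrt(36 - b^2)/9 - exp(-b/2)


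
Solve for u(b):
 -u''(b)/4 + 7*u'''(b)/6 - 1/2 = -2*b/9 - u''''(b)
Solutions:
 u(b) = C1 + C2*b + C3*exp(b*(-7 + sqrt(85))/12) + C4*exp(-b*(7 + sqrt(85))/12) + 4*b^3/27 + 29*b^2/27


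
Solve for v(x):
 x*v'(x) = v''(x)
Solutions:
 v(x) = C1 + C2*erfi(sqrt(2)*x/2)


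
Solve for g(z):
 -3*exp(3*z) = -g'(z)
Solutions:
 g(z) = C1 + exp(3*z)


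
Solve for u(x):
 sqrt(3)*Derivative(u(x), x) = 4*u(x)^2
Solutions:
 u(x) = -3/(C1 + 4*sqrt(3)*x)


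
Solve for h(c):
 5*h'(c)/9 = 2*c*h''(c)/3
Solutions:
 h(c) = C1 + C2*c^(11/6)


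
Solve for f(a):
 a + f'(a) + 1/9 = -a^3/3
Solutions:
 f(a) = C1 - a^4/12 - a^2/2 - a/9


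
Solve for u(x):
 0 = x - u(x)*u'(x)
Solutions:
 u(x) = -sqrt(C1 + x^2)
 u(x) = sqrt(C1 + x^2)


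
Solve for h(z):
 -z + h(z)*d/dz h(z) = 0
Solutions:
 h(z) = -sqrt(C1 + z^2)
 h(z) = sqrt(C1 + z^2)


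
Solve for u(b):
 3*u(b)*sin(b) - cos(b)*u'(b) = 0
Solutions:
 u(b) = C1/cos(b)^3


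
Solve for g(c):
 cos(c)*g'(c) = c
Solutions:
 g(c) = C1 + Integral(c/cos(c), c)


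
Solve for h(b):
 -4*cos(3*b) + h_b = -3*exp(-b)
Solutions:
 h(b) = C1 + 4*sin(3*b)/3 + 3*exp(-b)


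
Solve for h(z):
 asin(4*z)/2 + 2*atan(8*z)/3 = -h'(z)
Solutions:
 h(z) = C1 - z*asin(4*z)/2 - 2*z*atan(8*z)/3 - sqrt(1 - 16*z^2)/8 + log(64*z^2 + 1)/24


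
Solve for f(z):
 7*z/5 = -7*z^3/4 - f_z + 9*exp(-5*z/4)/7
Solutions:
 f(z) = C1 - 7*z^4/16 - 7*z^2/10 - 36*exp(-5*z/4)/35


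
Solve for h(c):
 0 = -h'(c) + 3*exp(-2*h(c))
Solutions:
 h(c) = log(-sqrt(C1 + 6*c))
 h(c) = log(C1 + 6*c)/2


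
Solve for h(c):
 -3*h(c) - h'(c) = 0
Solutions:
 h(c) = C1*exp(-3*c)


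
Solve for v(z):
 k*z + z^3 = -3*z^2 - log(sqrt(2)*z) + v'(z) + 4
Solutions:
 v(z) = C1 + k*z^2/2 + z^4/4 + z^3 + z*log(z) - 5*z + z*log(2)/2


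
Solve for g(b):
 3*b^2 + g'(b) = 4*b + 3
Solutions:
 g(b) = C1 - b^3 + 2*b^2 + 3*b


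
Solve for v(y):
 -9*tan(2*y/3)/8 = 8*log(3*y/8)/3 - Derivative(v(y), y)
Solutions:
 v(y) = C1 + 8*y*log(y)/3 - 8*y*log(2) - 8*y/3 + 8*y*log(3)/3 - 27*log(cos(2*y/3))/16


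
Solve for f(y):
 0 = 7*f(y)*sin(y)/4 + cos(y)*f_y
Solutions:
 f(y) = C1*cos(y)^(7/4)


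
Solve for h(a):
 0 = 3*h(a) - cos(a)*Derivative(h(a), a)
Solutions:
 h(a) = C1*(sin(a) + 1)^(3/2)/(sin(a) - 1)^(3/2)


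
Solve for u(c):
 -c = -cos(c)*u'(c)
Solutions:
 u(c) = C1 + Integral(c/cos(c), c)


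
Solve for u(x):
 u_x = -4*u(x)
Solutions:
 u(x) = C1*exp(-4*x)


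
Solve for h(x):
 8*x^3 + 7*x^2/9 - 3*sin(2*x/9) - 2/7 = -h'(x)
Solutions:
 h(x) = C1 - 2*x^4 - 7*x^3/27 + 2*x/7 - 27*cos(2*x/9)/2


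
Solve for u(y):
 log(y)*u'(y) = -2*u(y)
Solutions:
 u(y) = C1*exp(-2*li(y))


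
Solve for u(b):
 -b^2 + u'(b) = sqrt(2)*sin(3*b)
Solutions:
 u(b) = C1 + b^3/3 - sqrt(2)*cos(3*b)/3


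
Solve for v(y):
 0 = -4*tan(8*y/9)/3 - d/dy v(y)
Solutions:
 v(y) = C1 + 3*log(cos(8*y/9))/2


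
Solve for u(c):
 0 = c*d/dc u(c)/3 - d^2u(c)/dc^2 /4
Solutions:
 u(c) = C1 + C2*erfi(sqrt(6)*c/3)


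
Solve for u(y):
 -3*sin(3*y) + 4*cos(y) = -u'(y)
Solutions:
 u(y) = C1 - 4*sin(y) - cos(3*y)


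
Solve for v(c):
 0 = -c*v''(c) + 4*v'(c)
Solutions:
 v(c) = C1 + C2*c^5


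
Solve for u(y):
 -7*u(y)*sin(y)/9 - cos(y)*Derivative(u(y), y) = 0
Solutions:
 u(y) = C1*cos(y)^(7/9)


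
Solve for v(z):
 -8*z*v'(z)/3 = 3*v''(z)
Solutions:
 v(z) = C1 + C2*erf(2*z/3)


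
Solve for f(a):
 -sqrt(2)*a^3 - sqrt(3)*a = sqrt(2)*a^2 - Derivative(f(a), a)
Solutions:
 f(a) = C1 + sqrt(2)*a^4/4 + sqrt(2)*a^3/3 + sqrt(3)*a^2/2


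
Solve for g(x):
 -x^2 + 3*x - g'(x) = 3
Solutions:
 g(x) = C1 - x^3/3 + 3*x^2/2 - 3*x


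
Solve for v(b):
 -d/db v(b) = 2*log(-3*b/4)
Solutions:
 v(b) = C1 - 2*b*log(-b) + 2*b*(-log(3) + 1 + 2*log(2))


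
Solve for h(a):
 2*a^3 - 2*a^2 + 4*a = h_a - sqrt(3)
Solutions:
 h(a) = C1 + a^4/2 - 2*a^3/3 + 2*a^2 + sqrt(3)*a


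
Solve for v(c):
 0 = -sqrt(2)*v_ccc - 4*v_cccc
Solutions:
 v(c) = C1 + C2*c + C3*c^2 + C4*exp(-sqrt(2)*c/4)


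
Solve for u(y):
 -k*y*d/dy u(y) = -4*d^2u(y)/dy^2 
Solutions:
 u(y) = Piecewise((-sqrt(2)*sqrt(pi)*C1*erf(sqrt(2)*y*sqrt(-k)/4)/sqrt(-k) - C2, (k > 0) | (k < 0)), (-C1*y - C2, True))


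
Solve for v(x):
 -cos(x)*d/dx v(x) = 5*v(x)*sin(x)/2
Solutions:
 v(x) = C1*cos(x)^(5/2)


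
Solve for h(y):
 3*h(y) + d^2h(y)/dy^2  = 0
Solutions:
 h(y) = C1*sin(sqrt(3)*y) + C2*cos(sqrt(3)*y)


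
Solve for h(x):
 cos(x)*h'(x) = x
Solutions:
 h(x) = C1 + Integral(x/cos(x), x)


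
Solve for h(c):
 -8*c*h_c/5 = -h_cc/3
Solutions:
 h(c) = C1 + C2*erfi(2*sqrt(15)*c/5)


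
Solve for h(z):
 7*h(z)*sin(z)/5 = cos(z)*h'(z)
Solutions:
 h(z) = C1/cos(z)^(7/5)


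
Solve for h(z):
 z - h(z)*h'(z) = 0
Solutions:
 h(z) = -sqrt(C1 + z^2)
 h(z) = sqrt(C1 + z^2)


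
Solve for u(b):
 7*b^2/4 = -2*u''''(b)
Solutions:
 u(b) = C1 + C2*b + C3*b^2 + C4*b^3 - 7*b^6/2880


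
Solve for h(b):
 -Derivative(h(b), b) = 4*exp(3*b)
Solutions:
 h(b) = C1 - 4*exp(3*b)/3


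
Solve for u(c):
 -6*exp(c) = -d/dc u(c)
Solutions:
 u(c) = C1 + 6*exp(c)


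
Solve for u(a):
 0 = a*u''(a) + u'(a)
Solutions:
 u(a) = C1 + C2*log(a)


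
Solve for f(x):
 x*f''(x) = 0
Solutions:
 f(x) = C1 + C2*x


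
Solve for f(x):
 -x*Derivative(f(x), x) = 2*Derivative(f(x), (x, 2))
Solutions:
 f(x) = C1 + C2*erf(x/2)


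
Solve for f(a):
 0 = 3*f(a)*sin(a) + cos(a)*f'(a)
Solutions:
 f(a) = C1*cos(a)^3


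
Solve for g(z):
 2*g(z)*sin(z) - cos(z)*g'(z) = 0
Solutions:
 g(z) = C1/cos(z)^2


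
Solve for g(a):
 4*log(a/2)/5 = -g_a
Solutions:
 g(a) = C1 - 4*a*log(a)/5 + 4*a*log(2)/5 + 4*a/5


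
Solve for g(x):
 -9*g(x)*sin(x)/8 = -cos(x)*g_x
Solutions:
 g(x) = C1/cos(x)^(9/8)


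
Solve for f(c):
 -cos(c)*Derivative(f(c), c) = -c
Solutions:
 f(c) = C1 + Integral(c/cos(c), c)


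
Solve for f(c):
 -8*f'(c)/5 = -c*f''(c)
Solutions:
 f(c) = C1 + C2*c^(13/5)


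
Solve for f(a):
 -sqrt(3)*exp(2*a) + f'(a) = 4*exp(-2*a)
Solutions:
 f(a) = C1 + sqrt(3)*exp(2*a)/2 - 2*exp(-2*a)


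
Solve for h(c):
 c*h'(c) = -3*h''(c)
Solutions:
 h(c) = C1 + C2*erf(sqrt(6)*c/6)


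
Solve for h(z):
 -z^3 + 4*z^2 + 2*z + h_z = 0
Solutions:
 h(z) = C1 + z^4/4 - 4*z^3/3 - z^2


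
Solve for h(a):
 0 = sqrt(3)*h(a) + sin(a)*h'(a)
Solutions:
 h(a) = C1*(cos(a) + 1)^(sqrt(3)/2)/(cos(a) - 1)^(sqrt(3)/2)


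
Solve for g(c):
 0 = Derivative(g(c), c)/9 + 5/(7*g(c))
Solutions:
 g(c) = -sqrt(C1 - 630*c)/7
 g(c) = sqrt(C1 - 630*c)/7


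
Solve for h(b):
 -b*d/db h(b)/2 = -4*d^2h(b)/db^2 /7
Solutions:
 h(b) = C1 + C2*erfi(sqrt(7)*b/4)


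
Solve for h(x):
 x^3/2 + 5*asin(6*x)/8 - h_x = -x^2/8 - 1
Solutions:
 h(x) = C1 + x^4/8 + x^3/24 + 5*x*asin(6*x)/8 + x + 5*sqrt(1 - 36*x^2)/48


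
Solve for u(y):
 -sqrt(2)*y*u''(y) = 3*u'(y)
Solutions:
 u(y) = C1 + C2*y^(1 - 3*sqrt(2)/2)


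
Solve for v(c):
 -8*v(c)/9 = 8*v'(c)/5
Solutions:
 v(c) = C1*exp(-5*c/9)


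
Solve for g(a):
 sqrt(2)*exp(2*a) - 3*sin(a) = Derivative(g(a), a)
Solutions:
 g(a) = C1 + sqrt(2)*exp(2*a)/2 + 3*cos(a)


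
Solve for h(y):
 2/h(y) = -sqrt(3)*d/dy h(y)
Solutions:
 h(y) = -sqrt(C1 - 12*sqrt(3)*y)/3
 h(y) = sqrt(C1 - 12*sqrt(3)*y)/3
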